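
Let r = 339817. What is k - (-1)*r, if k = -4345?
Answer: 335472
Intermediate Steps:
k - (-1)*r = -4345 - (-1)*339817 = -4345 - 1*(-339817) = -4345 + 339817 = 335472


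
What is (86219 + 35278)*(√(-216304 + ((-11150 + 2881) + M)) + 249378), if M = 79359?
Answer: 30298678866 + 121497*I*√145214 ≈ 3.0299e+10 + 4.6299e+7*I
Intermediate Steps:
(86219 + 35278)*(√(-216304 + ((-11150 + 2881) + M)) + 249378) = (86219 + 35278)*(√(-216304 + ((-11150 + 2881) + 79359)) + 249378) = 121497*(√(-216304 + (-8269 + 79359)) + 249378) = 121497*(√(-216304 + 71090) + 249378) = 121497*(√(-145214) + 249378) = 121497*(I*√145214 + 249378) = 121497*(249378 + I*√145214) = 30298678866 + 121497*I*√145214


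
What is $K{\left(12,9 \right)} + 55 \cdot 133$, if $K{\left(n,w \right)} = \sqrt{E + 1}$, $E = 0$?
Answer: $7316$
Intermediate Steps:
$K{\left(n,w \right)} = 1$ ($K{\left(n,w \right)} = \sqrt{0 + 1} = \sqrt{1} = 1$)
$K{\left(12,9 \right)} + 55 \cdot 133 = 1 + 55 \cdot 133 = 1 + 7315 = 7316$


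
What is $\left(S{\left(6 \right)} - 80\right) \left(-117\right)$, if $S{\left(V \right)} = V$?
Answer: $8658$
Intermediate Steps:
$\left(S{\left(6 \right)} - 80\right) \left(-117\right) = \left(6 - 80\right) \left(-117\right) = \left(-74\right) \left(-117\right) = 8658$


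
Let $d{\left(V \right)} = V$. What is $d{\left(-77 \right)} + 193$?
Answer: $116$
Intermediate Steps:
$d{\left(-77 \right)} + 193 = -77 + 193 = 116$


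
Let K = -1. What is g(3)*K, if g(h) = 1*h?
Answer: -3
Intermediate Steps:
g(h) = h
g(3)*K = 3*(-1) = -3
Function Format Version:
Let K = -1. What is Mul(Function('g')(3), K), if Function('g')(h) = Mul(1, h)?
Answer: -3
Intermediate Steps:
Function('g')(h) = h
Mul(Function('g')(3), K) = Mul(3, -1) = -3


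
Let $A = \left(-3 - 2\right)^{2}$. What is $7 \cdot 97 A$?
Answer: $16975$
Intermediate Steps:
$A = 25$ ($A = \left(-5\right)^{2} = 25$)
$7 \cdot 97 A = 7 \cdot 97 \cdot 25 = 679 \cdot 25 = 16975$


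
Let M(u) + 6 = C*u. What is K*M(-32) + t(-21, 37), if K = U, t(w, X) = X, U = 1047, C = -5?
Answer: 161275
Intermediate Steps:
M(u) = -6 - 5*u
K = 1047
K*M(-32) + t(-21, 37) = 1047*(-6 - 5*(-32)) + 37 = 1047*(-6 + 160) + 37 = 1047*154 + 37 = 161238 + 37 = 161275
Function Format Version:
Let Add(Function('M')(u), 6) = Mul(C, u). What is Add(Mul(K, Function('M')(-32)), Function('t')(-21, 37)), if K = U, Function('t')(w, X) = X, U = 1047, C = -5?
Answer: 161275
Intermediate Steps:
Function('M')(u) = Add(-6, Mul(-5, u))
K = 1047
Add(Mul(K, Function('M')(-32)), Function('t')(-21, 37)) = Add(Mul(1047, Add(-6, Mul(-5, -32))), 37) = Add(Mul(1047, Add(-6, 160)), 37) = Add(Mul(1047, 154), 37) = Add(161238, 37) = 161275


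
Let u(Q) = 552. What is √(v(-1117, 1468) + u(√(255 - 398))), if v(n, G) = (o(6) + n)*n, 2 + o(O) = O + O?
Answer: √1237071 ≈ 1112.2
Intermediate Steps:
o(O) = -2 + 2*O (o(O) = -2 + (O + O) = -2 + 2*O)
v(n, G) = n*(10 + n) (v(n, G) = ((-2 + 2*6) + n)*n = ((-2 + 12) + n)*n = (10 + n)*n = n*(10 + n))
√(v(-1117, 1468) + u(√(255 - 398))) = √(-1117*(10 - 1117) + 552) = √(-1117*(-1107) + 552) = √(1236519 + 552) = √1237071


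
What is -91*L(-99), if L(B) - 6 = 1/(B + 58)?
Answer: -22295/41 ≈ -543.78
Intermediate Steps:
L(B) = 6 + 1/(58 + B) (L(B) = 6 + 1/(B + 58) = 6 + 1/(58 + B))
-91*L(-99) = -91*(349 + 6*(-99))/(58 - 99) = -91*(349 - 594)/(-41) = -(-91)*(-245)/41 = -91*245/41 = -22295/41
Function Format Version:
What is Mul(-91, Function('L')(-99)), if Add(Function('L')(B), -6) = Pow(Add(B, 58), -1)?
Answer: Rational(-22295, 41) ≈ -543.78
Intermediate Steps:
Function('L')(B) = Add(6, Pow(Add(58, B), -1)) (Function('L')(B) = Add(6, Pow(Add(B, 58), -1)) = Add(6, Pow(Add(58, B), -1)))
Mul(-91, Function('L')(-99)) = Mul(-91, Mul(Pow(Add(58, -99), -1), Add(349, Mul(6, -99)))) = Mul(-91, Mul(Pow(-41, -1), Add(349, -594))) = Mul(-91, Mul(Rational(-1, 41), -245)) = Mul(-91, Rational(245, 41)) = Rational(-22295, 41)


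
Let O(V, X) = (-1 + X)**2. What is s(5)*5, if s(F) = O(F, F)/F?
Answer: 16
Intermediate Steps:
s(F) = (-1 + F)**2/F
s(5)*5 = ((-1 + 5)**2/5)*5 = ((1/5)*4**2)*5 = ((1/5)*16)*5 = (16/5)*5 = 16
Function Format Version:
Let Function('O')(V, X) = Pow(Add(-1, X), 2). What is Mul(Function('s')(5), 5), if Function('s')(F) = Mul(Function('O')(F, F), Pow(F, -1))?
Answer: 16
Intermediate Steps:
Function('s')(F) = Mul(Pow(F, -1), Pow(Add(-1, F), 2)) (Function('s')(F) = Mul(Pow(Add(-1, F), 2), Pow(F, -1)) = Mul(Pow(F, -1), Pow(Add(-1, F), 2)))
Mul(Function('s')(5), 5) = Mul(Mul(Pow(5, -1), Pow(Add(-1, 5), 2)), 5) = Mul(Mul(Rational(1, 5), Pow(4, 2)), 5) = Mul(Mul(Rational(1, 5), 16), 5) = Mul(Rational(16, 5), 5) = 16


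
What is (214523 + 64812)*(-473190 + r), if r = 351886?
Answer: -33884452840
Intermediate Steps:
(214523 + 64812)*(-473190 + r) = (214523 + 64812)*(-473190 + 351886) = 279335*(-121304) = -33884452840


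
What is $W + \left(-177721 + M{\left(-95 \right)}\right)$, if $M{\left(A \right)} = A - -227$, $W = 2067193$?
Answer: $1889604$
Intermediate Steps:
$M{\left(A \right)} = 227 + A$ ($M{\left(A \right)} = A + 227 = 227 + A$)
$W + \left(-177721 + M{\left(-95 \right)}\right) = 2067193 + \left(-177721 + \left(227 - 95\right)\right) = 2067193 + \left(-177721 + 132\right) = 2067193 - 177589 = 1889604$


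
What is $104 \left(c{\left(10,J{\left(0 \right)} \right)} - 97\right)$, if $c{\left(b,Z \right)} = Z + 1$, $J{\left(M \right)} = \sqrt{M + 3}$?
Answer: $-9984 + 104 \sqrt{3} \approx -9803.9$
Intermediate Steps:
$J{\left(M \right)} = \sqrt{3 + M}$
$c{\left(b,Z \right)} = 1 + Z$
$104 \left(c{\left(10,J{\left(0 \right)} \right)} - 97\right) = 104 \left(\left(1 + \sqrt{3 + 0}\right) - 97\right) = 104 \left(\left(1 + \sqrt{3}\right) - 97\right) = 104 \left(-96 + \sqrt{3}\right) = -9984 + 104 \sqrt{3}$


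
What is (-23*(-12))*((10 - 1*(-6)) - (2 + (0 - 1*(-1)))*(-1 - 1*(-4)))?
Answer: 1932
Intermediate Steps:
(-23*(-12))*((10 - 1*(-6)) - (2 + (0 - 1*(-1)))*(-1 - 1*(-4))) = 276*((10 + 6) - (2 + (0 + 1))*(-1 + 4)) = 276*(16 - (2 + 1)*3) = 276*(16 - 3*3) = 276*(16 - 1*9) = 276*(16 - 9) = 276*7 = 1932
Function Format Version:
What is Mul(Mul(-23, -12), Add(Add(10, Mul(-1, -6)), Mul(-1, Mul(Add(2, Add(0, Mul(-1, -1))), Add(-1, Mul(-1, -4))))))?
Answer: 1932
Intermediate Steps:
Mul(Mul(-23, -12), Add(Add(10, Mul(-1, -6)), Mul(-1, Mul(Add(2, Add(0, Mul(-1, -1))), Add(-1, Mul(-1, -4)))))) = Mul(276, Add(Add(10, 6), Mul(-1, Mul(Add(2, Add(0, 1)), Add(-1, 4))))) = Mul(276, Add(16, Mul(-1, Mul(Add(2, 1), 3)))) = Mul(276, Add(16, Mul(-1, Mul(3, 3)))) = Mul(276, Add(16, Mul(-1, 9))) = Mul(276, Add(16, -9)) = Mul(276, 7) = 1932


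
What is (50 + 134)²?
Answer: 33856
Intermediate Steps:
(50 + 134)² = 184² = 33856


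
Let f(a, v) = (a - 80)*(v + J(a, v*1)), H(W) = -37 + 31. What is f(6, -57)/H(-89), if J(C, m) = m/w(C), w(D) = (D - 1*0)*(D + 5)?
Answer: -47101/66 ≈ -713.65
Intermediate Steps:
H(W) = -6
w(D) = D*(5 + D) (w(D) = (D + 0)*(5 + D) = D*(5 + D))
J(C, m) = m/(C*(5 + C)) (J(C, m) = m/((C*(5 + C))) = m*(1/(C*(5 + C))) = m/(C*(5 + C)))
f(a, v) = (-80 + a)*(v + v/(a*(5 + a))) (f(a, v) = (a - 80)*(v + (v*1)/(a*(5 + a))) = (-80 + a)*(v + v/(a*(5 + a))))
f(6, -57)/H(-89) = -57*(-80 + 6 + 6*(-80 + 6)*(5 + 6))/(6*(5 + 6))/(-6) = -57*⅙*(-80 + 6 + 6*(-74)*11)/11*(-⅙) = -57*⅙*1/11*(-80 + 6 - 4884)*(-⅙) = -57*⅙*1/11*(-4958)*(-⅙) = (47101/11)*(-⅙) = -47101/66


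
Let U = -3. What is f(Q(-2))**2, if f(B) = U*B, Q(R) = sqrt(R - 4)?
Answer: -54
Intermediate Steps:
Q(R) = sqrt(-4 + R)
f(B) = -3*B
f(Q(-2))**2 = (-3*sqrt(-4 - 2))**2 = (-3*I*sqrt(6))**2 = -54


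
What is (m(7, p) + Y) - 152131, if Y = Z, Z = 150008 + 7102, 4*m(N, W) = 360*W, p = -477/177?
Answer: 279451/59 ≈ 4736.5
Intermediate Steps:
p = -159/59 (p = -477*1/177 = -159/59 ≈ -2.6949)
m(N, W) = 90*W (m(N, W) = (360*W)/4 = 90*W)
Z = 157110
Y = 157110
(m(7, p) + Y) - 152131 = (90*(-159/59) + 157110) - 152131 = (-14310/59 + 157110) - 152131 = 9255180/59 - 152131 = 279451/59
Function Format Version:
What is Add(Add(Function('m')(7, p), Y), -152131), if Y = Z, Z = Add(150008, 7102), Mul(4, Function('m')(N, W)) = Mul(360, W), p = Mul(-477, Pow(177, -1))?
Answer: Rational(279451, 59) ≈ 4736.5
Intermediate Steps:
p = Rational(-159, 59) (p = Mul(-477, Rational(1, 177)) = Rational(-159, 59) ≈ -2.6949)
Function('m')(N, W) = Mul(90, W) (Function('m')(N, W) = Mul(Rational(1, 4), Mul(360, W)) = Mul(90, W))
Z = 157110
Y = 157110
Add(Add(Function('m')(7, p), Y), -152131) = Add(Add(Mul(90, Rational(-159, 59)), 157110), -152131) = Add(Add(Rational(-14310, 59), 157110), -152131) = Add(Rational(9255180, 59), -152131) = Rational(279451, 59)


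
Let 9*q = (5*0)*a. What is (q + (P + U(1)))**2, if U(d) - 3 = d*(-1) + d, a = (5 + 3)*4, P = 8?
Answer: 121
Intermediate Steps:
a = 32 (a = 8*4 = 32)
U(d) = 3 (U(d) = 3 + (d*(-1) + d) = 3 + (-d + d) = 3 + 0 = 3)
q = 0 (q = ((5*0)*32)/9 = (0*32)/9 = (1/9)*0 = 0)
(q + (P + U(1)))**2 = (0 + (8 + 3))**2 = (0 + 11)**2 = 11**2 = 121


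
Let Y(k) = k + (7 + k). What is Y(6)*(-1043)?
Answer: -19817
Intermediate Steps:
Y(k) = 7 + 2*k
Y(6)*(-1043) = (7 + 2*6)*(-1043) = (7 + 12)*(-1043) = 19*(-1043) = -19817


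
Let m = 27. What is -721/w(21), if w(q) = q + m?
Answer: -721/48 ≈ -15.021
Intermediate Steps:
w(q) = 27 + q (w(q) = q + 27 = 27 + q)
-721/w(21) = -721/(27 + 21) = -721/48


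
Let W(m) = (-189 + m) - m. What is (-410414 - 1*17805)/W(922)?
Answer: 428219/189 ≈ 2265.7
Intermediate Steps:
W(m) = -189
(-410414 - 1*17805)/W(922) = (-410414 - 1*17805)/(-189) = (-410414 - 17805)*(-1/189) = -428219*(-1/189) = 428219/189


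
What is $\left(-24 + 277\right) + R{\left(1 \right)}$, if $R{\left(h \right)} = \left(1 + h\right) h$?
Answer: $255$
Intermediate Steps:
$R{\left(h \right)} = h \left(1 + h\right)$
$\left(-24 + 277\right) + R{\left(1 \right)} = \left(-24 + 277\right) + 1 \left(1 + 1\right) = 253 + 1 \cdot 2 = 253 + 2 = 255$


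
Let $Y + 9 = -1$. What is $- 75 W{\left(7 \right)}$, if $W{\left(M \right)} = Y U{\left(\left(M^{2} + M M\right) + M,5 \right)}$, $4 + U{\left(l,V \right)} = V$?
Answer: $750$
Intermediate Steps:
$U{\left(l,V \right)} = -4 + V$
$Y = -10$ ($Y = -9 - 1 = -10$)
$W{\left(M \right)} = -10$ ($W{\left(M \right)} = - 10 \left(-4 + 5\right) = \left(-10\right) 1 = -10$)
$- 75 W{\left(7 \right)} = \left(-75\right) \left(-10\right) = 750$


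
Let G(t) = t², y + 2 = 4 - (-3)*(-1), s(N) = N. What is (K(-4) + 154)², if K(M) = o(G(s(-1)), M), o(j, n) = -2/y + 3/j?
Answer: 25281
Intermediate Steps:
y = -1 (y = -2 + (4 - (-3)*(-1)) = -2 + (4 - 1*3) = -2 + (4 - 3) = -2 + 1 = -1)
o(j, n) = 2 + 3/j (o(j, n) = -2/(-1) + 3/j = -2*(-1) + 3/j = 2 + 3/j)
K(M) = 5 (K(M) = 2 + 3/((-1)²) = 2 + 3/1 = 2 + 3*1 = 2 + 3 = 5)
(K(-4) + 154)² = (5 + 154)² = 159² = 25281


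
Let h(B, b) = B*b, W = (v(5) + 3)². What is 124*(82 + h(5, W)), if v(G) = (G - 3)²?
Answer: 40548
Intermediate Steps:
v(G) = (-3 + G)²
W = 49 (W = ((-3 + 5)² + 3)² = (2² + 3)² = (4 + 3)² = 7² = 49)
124*(82 + h(5, W)) = 124*(82 + 5*49) = 124*(82 + 245) = 124*327 = 40548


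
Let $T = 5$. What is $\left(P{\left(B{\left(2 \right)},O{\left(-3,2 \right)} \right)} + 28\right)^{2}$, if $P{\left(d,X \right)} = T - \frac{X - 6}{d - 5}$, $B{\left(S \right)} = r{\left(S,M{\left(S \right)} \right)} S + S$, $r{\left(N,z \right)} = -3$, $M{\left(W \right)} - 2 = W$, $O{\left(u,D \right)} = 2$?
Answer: $\frac{85849}{81} \approx 1059.9$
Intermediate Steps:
$M{\left(W \right)} = 2 + W$
$B{\left(S \right)} = - 2 S$ ($B{\left(S \right)} = - 3 S + S = - 2 S$)
$P{\left(d,X \right)} = 5 - \frac{-6 + X}{-5 + d}$ ($P{\left(d,X \right)} = 5 - \frac{X - 6}{d - 5} = 5 - \frac{-6 + X}{-5 + d}$)
$\left(P{\left(B{\left(2 \right)},O{\left(-3,2 \right)} \right)} + 28\right)^{2} = \left(\frac{-19 - 2 + 5 \left(\left(-2\right) 2\right)}{-5 - 4} + 28\right)^{2} = \left(\frac{-19 - 2 + 5 \left(-4\right)}{-5 - 4} + 28\right)^{2} = \left(\frac{-19 - 2 - 20}{-9} + 28\right)^{2} = \left(\left(- \frac{1}{9}\right) \left(-41\right) + 28\right)^{2} = \left(\frac{41}{9} + 28\right)^{2} = \left(\frac{293}{9}\right)^{2} = \frac{85849}{81}$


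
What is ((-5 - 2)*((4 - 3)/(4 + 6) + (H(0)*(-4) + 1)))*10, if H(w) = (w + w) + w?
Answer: -77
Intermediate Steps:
H(w) = 3*w (H(w) = 2*w + w = 3*w)
((-5 - 2)*((4 - 3)/(4 + 6) + (H(0)*(-4) + 1)))*10 = ((-5 - 2)*((4 - 3)/(4 + 6) + ((3*0)*(-4) + 1)))*10 = -7*(1/10 + (0*(-4) + 1))*10 = -7*(1*(⅒) + (0 + 1))*10 = -7*(⅒ + 1)*10 = -7*11/10*10 = -77/10*10 = -77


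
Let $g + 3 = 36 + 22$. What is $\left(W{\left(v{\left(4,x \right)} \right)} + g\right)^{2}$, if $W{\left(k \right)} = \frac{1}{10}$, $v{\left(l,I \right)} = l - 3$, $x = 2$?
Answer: $\frac{303601}{100} \approx 3036.0$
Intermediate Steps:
$v{\left(l,I \right)} = -3 + l$
$W{\left(k \right)} = \frac{1}{10}$
$g = 55$ ($g = -3 + \left(36 + 22\right) = -3 + 58 = 55$)
$\left(W{\left(v{\left(4,x \right)} \right)} + g\right)^{2} = \left(\frac{1}{10} + 55\right)^{2} = \left(\frac{551}{10}\right)^{2} = \frac{303601}{100}$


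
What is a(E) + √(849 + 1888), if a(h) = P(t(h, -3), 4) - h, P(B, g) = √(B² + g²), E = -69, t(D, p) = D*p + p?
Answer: 69 + √2737 + 4*√2602 ≈ 325.36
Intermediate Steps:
t(D, p) = p + D*p
a(h) = √(16 + (-3 - 3*h)²) - h (a(h) = √((-3*(1 + h))² + 4²) - h = √((-3 - 3*h)² + 16) - h = √(16 + (-3 - 3*h)²) - h)
a(E) + √(849 + 1888) = (√(16 + 9*(1 - 69)²) - 1*(-69)) + √(849 + 1888) = (√(16 + 9*(-68)²) + 69) + √2737 = (√(16 + 9*4624) + 69) + √2737 = (√(16 + 41616) + 69) + √2737 = (√41632 + 69) + √2737 = (4*√2602 + 69) + √2737 = (69 + 4*√2602) + √2737 = 69 + √2737 + 4*√2602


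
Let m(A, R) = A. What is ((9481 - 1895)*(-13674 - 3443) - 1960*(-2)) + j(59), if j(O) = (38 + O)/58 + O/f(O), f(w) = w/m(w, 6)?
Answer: -7531043717/58 ≈ -1.2985e+8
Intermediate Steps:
f(w) = 1 (f(w) = w/w = 1)
j(O) = 19/29 + 59*O/58 (j(O) = (38 + O)/58 + O/1 = (38 + O)*(1/58) + O*1 = (19/29 + O/58) + O = 19/29 + 59*O/58)
((9481 - 1895)*(-13674 - 3443) - 1960*(-2)) + j(59) = ((9481 - 1895)*(-13674 - 3443) - 1960*(-2)) + (19/29 + (59/58)*59) = (7586*(-17117) + 3920) + (19/29 + 3481/58) = (-129849562 + 3920) + 3519/58 = -129845642 + 3519/58 = -7531043717/58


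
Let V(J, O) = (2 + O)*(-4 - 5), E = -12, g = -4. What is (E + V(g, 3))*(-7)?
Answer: 399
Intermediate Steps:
V(J, O) = -18 - 9*O (V(J, O) = (2 + O)*(-9) = -18 - 9*O)
(E + V(g, 3))*(-7) = (-12 + (-18 - 9*3))*(-7) = (-12 + (-18 - 27))*(-7) = (-12 - 45)*(-7) = -57*(-7) = 399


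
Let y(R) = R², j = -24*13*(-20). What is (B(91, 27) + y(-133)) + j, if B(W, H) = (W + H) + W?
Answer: 24138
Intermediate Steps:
j = 6240 (j = -312*(-20) = 6240)
B(W, H) = H + 2*W (B(W, H) = (H + W) + W = H + 2*W)
(B(91, 27) + y(-133)) + j = ((27 + 2*91) + (-133)²) + 6240 = ((27 + 182) + 17689) + 6240 = (209 + 17689) + 6240 = 17898 + 6240 = 24138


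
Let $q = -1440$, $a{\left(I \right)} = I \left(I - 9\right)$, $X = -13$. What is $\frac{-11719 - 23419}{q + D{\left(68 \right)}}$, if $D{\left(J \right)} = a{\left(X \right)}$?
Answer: $\frac{17569}{577} \approx 30.449$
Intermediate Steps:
$a{\left(I \right)} = I \left(-9 + I\right)$ ($a{\left(I \right)} = I \left(I - 9\right) = I \left(-9 + I\right)$)
$D{\left(J \right)} = 286$ ($D{\left(J \right)} = - 13 \left(-9 - 13\right) = \left(-13\right) \left(-22\right) = 286$)
$\frac{-11719 - 23419}{q + D{\left(68 \right)}} = \frac{-11719 - 23419}{-1440 + 286} = - \frac{35138}{-1154} = \left(-35138\right) \left(- \frac{1}{1154}\right) = \frac{17569}{577}$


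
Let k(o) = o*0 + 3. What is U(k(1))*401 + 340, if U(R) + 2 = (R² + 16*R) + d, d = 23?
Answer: 31618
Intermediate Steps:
k(o) = 3 (k(o) = 0 + 3 = 3)
U(R) = 21 + R² + 16*R (U(R) = -2 + ((R² + 16*R) + 23) = -2 + (23 + R² + 16*R) = 21 + R² + 16*R)
U(k(1))*401 + 340 = (21 + 3² + 16*3)*401 + 340 = (21 + 9 + 48)*401 + 340 = 78*401 + 340 = 31278 + 340 = 31618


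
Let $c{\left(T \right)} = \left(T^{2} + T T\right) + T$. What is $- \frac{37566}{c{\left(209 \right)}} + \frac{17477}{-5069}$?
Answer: $- \frac{1720900421}{443897399} \approx -3.8768$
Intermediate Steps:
$c{\left(T \right)} = T + 2 T^{2}$ ($c{\left(T \right)} = \left(T^{2} + T^{2}\right) + T = 2 T^{2} + T = T + 2 T^{2}$)
$- \frac{37566}{c{\left(209 \right)}} + \frac{17477}{-5069} = - \frac{37566}{209 \left(1 + 2 \cdot 209\right)} + \frac{17477}{-5069} = - \frac{37566}{209 \left(1 + 418\right)} + 17477 \left(- \frac{1}{5069}\right) = - \frac{37566}{209 \cdot 419} - \frac{17477}{5069} = - \frac{37566}{87571} - \frac{17477}{5069} = - \frac{1720900421}{443897399}$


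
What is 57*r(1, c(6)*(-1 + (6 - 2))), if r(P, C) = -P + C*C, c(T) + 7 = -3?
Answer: 51243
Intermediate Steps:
c(T) = -10 (c(T) = -7 - 3 = -10)
r(P, C) = C**2 - P (r(P, C) = -P + C**2 = C**2 - P)
57*r(1, c(6)*(-1 + (6 - 2))) = 57*((-10*(-1 + (6 - 2)))**2 - 1*1) = 57*((-10*(-1 + 4))**2 - 1) = 57*((-10*3)**2 - 1) = 57*((-30)**2 - 1) = 57*(900 - 1) = 57*899 = 51243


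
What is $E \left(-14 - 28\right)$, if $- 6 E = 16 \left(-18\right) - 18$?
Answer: $-2142$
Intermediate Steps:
$E = 51$ ($E = - \frac{16 \left(-18\right) - 18}{6} = - \frac{-288 - 18}{6} = \left(- \frac{1}{6}\right) \left(-306\right) = 51$)
$E \left(-14 - 28\right) = 51 \left(-14 - 28\right) = 51 \left(-42\right) = -2142$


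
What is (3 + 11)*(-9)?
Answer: -126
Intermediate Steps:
(3 + 11)*(-9) = 14*(-9) = -126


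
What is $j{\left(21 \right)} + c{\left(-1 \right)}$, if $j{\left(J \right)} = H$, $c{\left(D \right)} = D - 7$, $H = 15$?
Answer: $7$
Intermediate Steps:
$c{\left(D \right)} = -7 + D$
$j{\left(J \right)} = 15$
$j{\left(21 \right)} + c{\left(-1 \right)} = 15 - 8 = 7$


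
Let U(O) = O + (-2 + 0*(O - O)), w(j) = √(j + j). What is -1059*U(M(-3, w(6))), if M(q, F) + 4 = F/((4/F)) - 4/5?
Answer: 20121/5 ≈ 4024.2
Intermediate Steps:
w(j) = √2*√j (w(j) = √(2*j) = √2*√j)
M(q, F) = -24/5 + F²/4 (M(q, F) = -4 + (F/((4/F)) - 4/5) = -4 + (F*(F/4) - 4*⅕) = -4 + (F²/4 - ⅘) = -4 + (-⅘ + F²/4) = -24/5 + F²/4)
U(O) = -2 + O (U(O) = O + (-2 + 0*0) = O + (-2 + 0) = O - 2 = -2 + O)
-1059*U(M(-3, w(6))) = -1059*(-2 + (-24/5 + (√2*√6)²/4)) = -1059*(-2 + (-24/5 + (2*√3)²/4)) = -1059*(-2 + (-24/5 + (¼)*12)) = -1059*(-2 + (-24/5 + 3)) = -1059*(-2 - 9/5) = -1059*(-19/5) = 20121/5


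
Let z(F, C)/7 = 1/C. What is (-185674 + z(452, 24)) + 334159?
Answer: 3563647/24 ≈ 1.4849e+5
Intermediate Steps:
z(F, C) = 7/C
(-185674 + z(452, 24)) + 334159 = (-185674 + 7/24) + 334159 = -4456169/24 + 334159 = 3563647/24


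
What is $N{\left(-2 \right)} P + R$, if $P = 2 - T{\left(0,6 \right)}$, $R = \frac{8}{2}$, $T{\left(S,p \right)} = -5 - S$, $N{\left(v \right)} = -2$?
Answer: $-10$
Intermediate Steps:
$R = 4$ ($R = 8 \cdot \frac{1}{2} = 4$)
$P = 7$ ($P = 2 - \left(-5 - 0\right) = 2 - \left(-5 + 0\right) = 2 - -5 = 2 + 5 = 7$)
$N{\left(-2 \right)} P + R = \left(-2\right) 7 + 4 = -14 + 4 = -10$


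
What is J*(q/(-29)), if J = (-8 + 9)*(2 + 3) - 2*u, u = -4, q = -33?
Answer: 429/29 ≈ 14.793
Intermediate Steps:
J = 13 (J = (-8 + 9)*(2 + 3) - 2*(-4) = 1*5 + 8 = 5 + 8 = 13)
J*(q/(-29)) = 13*(-33/(-29)) = 13*(-33*(-1/29)) = 13*(33/29) = 429/29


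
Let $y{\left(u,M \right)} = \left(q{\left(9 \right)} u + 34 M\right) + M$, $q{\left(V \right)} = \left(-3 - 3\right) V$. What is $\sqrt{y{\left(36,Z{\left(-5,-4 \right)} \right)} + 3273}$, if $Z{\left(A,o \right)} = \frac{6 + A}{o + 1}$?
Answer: $\frac{4 \sqrt{741}}{3} \approx 36.295$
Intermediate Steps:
$q{\left(V \right)} = - 6 V$
$Z{\left(A,o \right)} = \frac{6 + A}{1 + o}$
$y{\left(u,M \right)} = - 54 u + 35 M$ ($y{\left(u,M \right)} = \left(\left(-6\right) 9 u + 34 M\right) + M = \left(- 54 u + 34 M\right) + M = - 54 u + 35 M$)
$\sqrt{y{\left(36,Z{\left(-5,-4 \right)} \right)} + 3273} = \sqrt{\left(\left(-54\right) 36 + 35 \frac{6 - 5}{1 - 4}\right) + 3273} = \sqrt{\left(-1944 + 35 \frac{1}{-3} \cdot 1\right) + 3273} = \sqrt{\left(-1944 + 35 \left(\left(- \frac{1}{3}\right) 1\right)\right) + 3273} = \sqrt{\left(-1944 + 35 \left(- \frac{1}{3}\right)\right) + 3273} = \sqrt{\left(-1944 - \frac{35}{3}\right) + 3273} = \sqrt{- \frac{5867}{3} + 3273} = \sqrt{\frac{3952}{3}} = \frac{4 \sqrt{741}}{3}$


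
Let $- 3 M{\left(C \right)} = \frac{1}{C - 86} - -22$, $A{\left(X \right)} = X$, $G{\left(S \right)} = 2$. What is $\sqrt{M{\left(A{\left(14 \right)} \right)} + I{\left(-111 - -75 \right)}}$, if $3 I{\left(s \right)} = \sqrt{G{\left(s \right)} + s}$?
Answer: $\frac{\sqrt{-9498 + 432 i \sqrt{34}}}{36} \approx 0.35592 + 2.7305 i$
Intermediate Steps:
$I{\left(s \right)} = \frac{\sqrt{2 + s}}{3}$
$M{\left(C \right)} = - \frac{22}{3} - \frac{1}{3 \left(-86 + C\right)}$ ($M{\left(C \right)} = - \frac{\frac{1}{C - 86} - -22}{3} = - \frac{\frac{1}{-86 + C} + 22}{3} = - \frac{22 + \frac{1}{-86 + C}}{3} = - \frac{22}{3} - \frac{1}{3 \left(-86 + C\right)}$)
$\sqrt{M{\left(A{\left(14 \right)} \right)} + I{\left(-111 - -75 \right)}} = \sqrt{\frac{1891 - 308}{3 \left(-86 + 14\right)} + \frac{\sqrt{2 - 36}}{3}} = \sqrt{\frac{1891 - 308}{3 \left(-72\right)} + \frac{\sqrt{2 + \left(-111 + 75\right)}}{3}} = \sqrt{\frac{1}{3} \left(- \frac{1}{72}\right) 1583 + \frac{\sqrt{2 - 36}}{3}} = \sqrt{- \frac{1583}{216} + \frac{\sqrt{-34}}{3}} = \sqrt{- \frac{1583}{216} + \frac{i \sqrt{34}}{3}}$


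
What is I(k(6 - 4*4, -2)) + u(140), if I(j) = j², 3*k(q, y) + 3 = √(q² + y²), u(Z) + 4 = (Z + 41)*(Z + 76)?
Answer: 351941/9 - 4*√26/3 ≈ 39098.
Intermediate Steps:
u(Z) = -4 + (41 + Z)*(76 + Z) (u(Z) = -4 + (Z + 41)*(Z + 76) = -4 + (41 + Z)*(76 + Z))
k(q, y) = -1 + √(q² + y²)/3
I(k(6 - 4*4, -2)) + u(140) = (-1 + √((6 - 4*4)² + (-2)²)/3)² + (3112 + 140² + 117*140) = (-1 + √((6 - 16)² + 4)/3)² + (3112 + 19600 + 16380) = (-1 + √((-10)² + 4)/3)² + 39092 = (-1 + √(100 + 4)/3)² + 39092 = (-1 + √104/3)² + 39092 = (-1 + (2*√26)/3)² + 39092 = (-1 + 2*√26/3)² + 39092 = 39092 + (-1 + 2*√26/3)²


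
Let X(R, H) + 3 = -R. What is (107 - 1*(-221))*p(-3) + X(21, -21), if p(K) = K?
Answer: -1008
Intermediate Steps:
X(R, H) = -3 - R
(107 - 1*(-221))*p(-3) + X(21, -21) = (107 - 1*(-221))*(-3) + (-3 - 1*21) = (107 + 221)*(-3) + (-3 - 21) = 328*(-3) - 24 = -984 - 24 = -1008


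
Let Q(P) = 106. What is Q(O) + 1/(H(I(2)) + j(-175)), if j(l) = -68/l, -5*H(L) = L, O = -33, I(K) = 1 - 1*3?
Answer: 14803/138 ≈ 107.27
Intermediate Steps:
I(K) = -2 (I(K) = 1 - 3 = -2)
H(L) = -L/5
Q(O) + 1/(H(I(2)) + j(-175)) = 106 + 1/(-⅕*(-2) - 68/(-175)) = 106 + 1/(⅖ - 68*(-1/175)) = 106 + 1/(⅖ + 68/175) = 106 + 1/(138/175) = 106 + 175/138 = 14803/138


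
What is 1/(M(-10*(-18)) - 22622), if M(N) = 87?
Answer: -1/22535 ≈ -4.4375e-5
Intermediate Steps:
1/(M(-10*(-18)) - 22622) = 1/(87 - 22622) = 1/(-22535) = -1/22535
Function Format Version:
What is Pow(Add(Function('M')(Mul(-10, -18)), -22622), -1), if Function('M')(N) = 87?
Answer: Rational(-1, 22535) ≈ -4.4375e-5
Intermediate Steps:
Pow(Add(Function('M')(Mul(-10, -18)), -22622), -1) = Pow(Add(87, -22622), -1) = Pow(-22535, -1) = Rational(-1, 22535)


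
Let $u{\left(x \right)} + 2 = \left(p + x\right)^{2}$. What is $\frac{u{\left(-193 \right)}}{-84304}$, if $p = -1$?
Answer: $- \frac{18817}{42152} \approx -0.44641$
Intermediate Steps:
$u{\left(x \right)} = -2 + \left(-1 + x\right)^{2}$
$\frac{u{\left(-193 \right)}}{-84304} = \frac{-2 + \left(-1 - 193\right)^{2}}{-84304} = \left(-2 + \left(-194\right)^{2}\right) \left(- \frac{1}{84304}\right) = \left(-2 + 37636\right) \left(- \frac{1}{84304}\right) = 37634 \left(- \frac{1}{84304}\right) = - \frac{18817}{42152}$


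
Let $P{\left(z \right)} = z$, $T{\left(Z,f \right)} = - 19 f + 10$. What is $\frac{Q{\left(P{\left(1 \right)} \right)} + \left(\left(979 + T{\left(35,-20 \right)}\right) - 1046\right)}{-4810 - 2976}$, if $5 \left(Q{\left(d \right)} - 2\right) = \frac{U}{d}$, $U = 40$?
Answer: $- \frac{333}{7786} \approx -0.042769$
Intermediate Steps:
$T{\left(Z,f \right)} = 10 - 19 f$
$Q{\left(d \right)} = 2 + \frac{8}{d}$ ($Q{\left(d \right)} = 2 + \frac{40 \frac{1}{d}}{5} = 2 + \frac{8}{d}$)
$\frac{Q{\left(P{\left(1 \right)} \right)} + \left(\left(979 + T{\left(35,-20 \right)}\right) - 1046\right)}{-4810 - 2976} = \frac{\left(2 + \frac{8}{1}\right) + \left(\left(979 + \left(10 - -380\right)\right) - 1046\right)}{-4810 - 2976} = \frac{\left(2 + 8 \cdot 1\right) + \left(\left(979 + \left(10 + 380\right)\right) - 1046\right)}{-7786} = \left(\left(2 + 8\right) + \left(\left(979 + 390\right) - 1046\right)\right) \left(- \frac{1}{7786}\right) = \left(10 + \left(1369 - 1046\right)\right) \left(- \frac{1}{7786}\right) = \left(10 + 323\right) \left(- \frac{1}{7786}\right) = 333 \left(- \frac{1}{7786}\right) = - \frac{333}{7786}$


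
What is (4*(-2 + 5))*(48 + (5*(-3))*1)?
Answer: 396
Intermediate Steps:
(4*(-2 + 5))*(48 + (5*(-3))*1) = (4*3)*(48 - 15*1) = 12*(48 - 15) = 12*33 = 396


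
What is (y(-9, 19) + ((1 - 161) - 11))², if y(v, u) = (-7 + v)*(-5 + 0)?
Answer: 8281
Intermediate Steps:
y(v, u) = 35 - 5*v (y(v, u) = (-7 + v)*(-5) = 35 - 5*v)
(y(-9, 19) + ((1 - 161) - 11))² = ((35 - 5*(-9)) + ((1 - 161) - 11))² = ((35 + 45) + (-160 - 11))² = (80 - 171)² = (-91)² = 8281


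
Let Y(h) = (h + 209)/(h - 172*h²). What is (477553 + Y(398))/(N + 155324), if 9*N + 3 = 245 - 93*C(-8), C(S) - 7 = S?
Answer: 117098770177467/38095474337590 ≈ 3.0738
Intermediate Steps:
C(S) = 7 + S
Y(h) = (209 + h)/(h - 172*h²)
N = 335/9 (N = -⅓ + (245 - 93*(7 - 8))/9 = -⅓ + (245 - 93*(-1))/9 = -⅓ + (245 + 93)/9 = -⅓ + (⅑)*338 = -⅓ + 338/9 = 335/9 ≈ 37.222)
(477553 + Y(398))/(N + 155324) = (477553 + (-209 - 1*398)/(398*(-1 + 172*398)))/(335/9 + 155324) = (477553 + (-209 - 398)/(398*(-1 + 68456)))/(1398251/9) = (477553 + (1/398)*(-607)/68455)*(9/1398251) = (477553 + (1/398)*(1/68455)*(-607))*(9/1398251) = (477553 - 607/27245090)*(9/1398251) = (13010974464163/27245090)*(9/1398251) = 117098770177467/38095474337590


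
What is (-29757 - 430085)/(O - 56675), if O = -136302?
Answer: 459842/192977 ≈ 2.3829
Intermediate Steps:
(-29757 - 430085)/(O - 56675) = (-29757 - 430085)/(-136302 - 56675) = -459842/(-192977) = -459842*(-1/192977) = 459842/192977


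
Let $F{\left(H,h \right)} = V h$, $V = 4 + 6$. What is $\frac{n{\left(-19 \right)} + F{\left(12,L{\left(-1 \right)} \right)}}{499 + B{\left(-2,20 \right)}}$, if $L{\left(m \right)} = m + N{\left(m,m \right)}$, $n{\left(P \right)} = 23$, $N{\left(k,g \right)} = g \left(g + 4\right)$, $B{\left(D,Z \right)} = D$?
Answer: $- \frac{17}{497} \approx -0.034205$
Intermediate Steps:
$N{\left(k,g \right)} = g \left(4 + g\right)$
$V = 10$
$L{\left(m \right)} = m + m \left(4 + m\right)$
$F{\left(H,h \right)} = 10 h$
$\frac{n{\left(-19 \right)} + F{\left(12,L{\left(-1 \right)} \right)}}{499 + B{\left(-2,20 \right)}} = \frac{23 + 10 \left(- (5 - 1)\right)}{499 - 2} = \frac{23 + 10 \left(\left(-1\right) 4\right)}{497} = \left(23 + 10 \left(-4\right)\right) \frac{1}{497} = \left(23 - 40\right) \frac{1}{497} = \left(-17\right) \frac{1}{497} = - \frac{17}{497}$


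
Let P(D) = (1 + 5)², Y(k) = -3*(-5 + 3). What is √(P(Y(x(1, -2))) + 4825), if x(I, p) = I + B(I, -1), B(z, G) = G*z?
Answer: √4861 ≈ 69.721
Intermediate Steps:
x(I, p) = 0 (x(I, p) = I - I = 0)
Y(k) = 6 (Y(k) = -3*(-2) = 6)
P(D) = 36 (P(D) = 6² = 36)
√(P(Y(x(1, -2))) + 4825) = √(36 + 4825) = √4861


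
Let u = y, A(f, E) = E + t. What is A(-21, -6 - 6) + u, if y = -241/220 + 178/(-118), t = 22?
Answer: 96001/12980 ≈ 7.3961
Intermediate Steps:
A(f, E) = 22 + E (A(f, E) = E + 22 = 22 + E)
y = -33799/12980 (y = -241*1/220 + 178*(-1/118) = -241/220 - 89/59 = -33799/12980 ≈ -2.6039)
u = -33799/12980 ≈ -2.6039
A(-21, -6 - 6) + u = (22 + (-6 - 6)) - 33799/12980 = (22 - 12) - 33799/12980 = 10 - 33799/12980 = 96001/12980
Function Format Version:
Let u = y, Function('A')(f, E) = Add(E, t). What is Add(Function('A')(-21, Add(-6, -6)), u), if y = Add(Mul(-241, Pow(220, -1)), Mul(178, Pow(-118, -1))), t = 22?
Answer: Rational(96001, 12980) ≈ 7.3961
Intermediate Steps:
Function('A')(f, E) = Add(22, E) (Function('A')(f, E) = Add(E, 22) = Add(22, E))
y = Rational(-33799, 12980) (y = Add(Mul(-241, Rational(1, 220)), Mul(178, Rational(-1, 118))) = Add(Rational(-241, 220), Rational(-89, 59)) = Rational(-33799, 12980) ≈ -2.6039)
u = Rational(-33799, 12980) ≈ -2.6039
Add(Function('A')(-21, Add(-6, -6)), u) = Add(Add(22, Add(-6, -6)), Rational(-33799, 12980)) = Add(Add(22, -12), Rational(-33799, 12980)) = Add(10, Rational(-33799, 12980)) = Rational(96001, 12980)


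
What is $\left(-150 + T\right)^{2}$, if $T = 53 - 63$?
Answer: $25600$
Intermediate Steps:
$T = -10$
$\left(-150 + T\right)^{2} = \left(-150 - 10\right)^{2} = \left(-160\right)^{2} = 25600$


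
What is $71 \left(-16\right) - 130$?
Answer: $-1266$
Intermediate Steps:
$71 \left(-16\right) - 130 = -1136 - 130 = -1266$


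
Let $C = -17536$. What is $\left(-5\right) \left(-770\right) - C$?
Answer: $21386$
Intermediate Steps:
$\left(-5\right) \left(-770\right) - C = \left(-5\right) \left(-770\right) - -17536 = 3850 + 17536 = 21386$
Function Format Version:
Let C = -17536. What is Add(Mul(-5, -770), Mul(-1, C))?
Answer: 21386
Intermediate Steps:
Add(Mul(-5, -770), Mul(-1, C)) = Add(Mul(-5, -770), Mul(-1, -17536)) = Add(3850, 17536) = 21386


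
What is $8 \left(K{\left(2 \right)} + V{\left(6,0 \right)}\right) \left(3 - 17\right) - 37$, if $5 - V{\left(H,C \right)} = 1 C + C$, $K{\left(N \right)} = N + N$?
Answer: $-1045$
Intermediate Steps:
$K{\left(N \right)} = 2 N$
$V{\left(H,C \right)} = 5 - 2 C$ ($V{\left(H,C \right)} = 5 - \left(1 C + C\right) = 5 - \left(C + C\right) = 5 - 2 C$)
$8 \left(K{\left(2 \right)} + V{\left(6,0 \right)}\right) \left(3 - 17\right) - 37 = 8 \left(2 \cdot 2 + \left(5 - 0\right)\right) \left(3 - 17\right) - 37 = 8 \left(4 + \left(5 + 0\right)\right) \left(-14\right) - 37 = 8 \left(4 + 5\right) \left(-14\right) - 37 = 8 \cdot 9 \left(-14\right) - 37 = 8 \left(-126\right) - 37 = -1008 - 37 = -1045$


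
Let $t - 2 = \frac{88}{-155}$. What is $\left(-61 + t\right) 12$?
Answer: $- \frac{110796}{155} \approx -714.81$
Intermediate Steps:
$t = \frac{222}{155}$ ($t = 2 + \frac{88}{-155} = 2 + 88 \left(- \frac{1}{155}\right) = 2 - \frac{88}{155} = \frac{222}{155} \approx 1.4323$)
$\left(-61 + t\right) 12 = \left(-61 + \frac{222}{155}\right) 12 = \left(- \frac{9233}{155}\right) 12 = - \frac{110796}{155}$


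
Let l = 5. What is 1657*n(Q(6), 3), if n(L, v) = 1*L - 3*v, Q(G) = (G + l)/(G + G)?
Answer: -160729/12 ≈ -13394.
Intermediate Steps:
Q(G) = (5 + G)/(2*G) (Q(G) = (G + 5)/(G + G) = (5 + G)/((2*G)) = (5 + G)*(1/(2*G)) = (5 + G)/(2*G))
n(L, v) = L - 3*v
1657*n(Q(6), 3) = 1657*((½)*(5 + 6)/6 - 3*3) = 1657*((½)*(⅙)*11 - 9) = 1657*(11/12 - 9) = 1657*(-97/12) = -160729/12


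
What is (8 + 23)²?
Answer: 961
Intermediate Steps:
(8 + 23)² = 31² = 961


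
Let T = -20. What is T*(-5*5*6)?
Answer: 3000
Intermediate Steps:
T*(-5*5*6) = -20*(-5*5)*6 = -(-500)*6 = -20*(-150) = 3000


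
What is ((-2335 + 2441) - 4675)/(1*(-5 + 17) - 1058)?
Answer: 4569/1046 ≈ 4.3681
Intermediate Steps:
((-2335 + 2441) - 4675)/(1*(-5 + 17) - 1058) = (106 - 4675)/(1*12 - 1058) = -4569/(12 - 1058) = -4569/(-1046) = -4569*(-1/1046) = 4569/1046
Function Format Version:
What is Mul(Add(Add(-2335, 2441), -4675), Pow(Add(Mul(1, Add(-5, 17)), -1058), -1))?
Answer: Rational(4569, 1046) ≈ 4.3681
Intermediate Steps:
Mul(Add(Add(-2335, 2441), -4675), Pow(Add(Mul(1, Add(-5, 17)), -1058), -1)) = Mul(Add(106, -4675), Pow(Add(Mul(1, 12), -1058), -1)) = Mul(-4569, Pow(Add(12, -1058), -1)) = Mul(-4569, Pow(-1046, -1)) = Mul(-4569, Rational(-1, 1046)) = Rational(4569, 1046)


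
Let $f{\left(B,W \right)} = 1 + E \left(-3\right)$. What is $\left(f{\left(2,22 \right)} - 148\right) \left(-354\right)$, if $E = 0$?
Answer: $52038$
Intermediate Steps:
$f{\left(B,W \right)} = 1$ ($f{\left(B,W \right)} = 1 + 0 \left(-3\right) = 1 + 0 = 1$)
$\left(f{\left(2,22 \right)} - 148\right) \left(-354\right) = \left(1 - 148\right) \left(-354\right) = \left(-147\right) \left(-354\right) = 52038$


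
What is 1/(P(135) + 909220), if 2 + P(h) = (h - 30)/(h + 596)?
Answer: 731/664638463 ≈ 1.0998e-6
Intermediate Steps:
P(h) = -2 + (-30 + h)/(596 + h) (P(h) = -2 + (h - 30)/(h + 596) = -2 + (-30 + h)/(596 + h))
1/(P(135) + 909220) = 1/((-1222 - 1*135)/(596 + 135) + 909220) = 1/((-1222 - 135)/731 + 909220) = 1/((1/731)*(-1357) + 909220) = 1/(-1357/731 + 909220) = 1/(664638463/731) = 731/664638463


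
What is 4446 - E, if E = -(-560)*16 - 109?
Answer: -4405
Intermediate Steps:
E = 8851 (E = -80*(-112) - 109 = 8960 - 109 = 8851)
4446 - E = 4446 - 1*8851 = 4446 - 8851 = -4405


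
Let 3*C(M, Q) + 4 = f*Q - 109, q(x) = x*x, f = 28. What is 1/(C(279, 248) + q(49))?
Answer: 1/4678 ≈ 0.00021377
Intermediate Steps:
q(x) = x²
C(M, Q) = -113/3 + 28*Q/3 (C(M, Q) = -4/3 + (28*Q - 109)/3 = -4/3 + (-109 + 28*Q)/3 = -4/3 + (-109/3 + 28*Q/3) = -113/3 + 28*Q/3)
1/(C(279, 248) + q(49)) = 1/((-113/3 + (28/3)*248) + 49²) = 1/((-113/3 + 6944/3) + 2401) = 1/(2277 + 2401) = 1/4678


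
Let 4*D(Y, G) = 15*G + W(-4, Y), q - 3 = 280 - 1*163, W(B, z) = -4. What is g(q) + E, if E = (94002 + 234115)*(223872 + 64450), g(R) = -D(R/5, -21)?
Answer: 378413399015/4 ≈ 9.4603e+10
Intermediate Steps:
q = 120 (q = 3 + (280 - 1*163) = 3 + (280 - 163) = 3 + 117 = 120)
D(Y, G) = -1 + 15*G/4 (D(Y, G) = (15*G - 4)/4 = (-4 + 15*G)/4 = -1 + 15*G/4)
g(R) = 319/4 (g(R) = -(-1 + (15/4)*(-21)) = -(-1 - 315/4) = -1*(-319/4) = 319/4)
E = 94603349674 (E = 328117*288322 = 94603349674)
g(q) + E = 319/4 + 94603349674 = 378413399015/4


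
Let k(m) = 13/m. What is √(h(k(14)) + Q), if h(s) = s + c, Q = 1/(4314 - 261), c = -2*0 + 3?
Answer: √258151782/8106 ≈ 1.9821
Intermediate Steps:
c = 3 (c = 0 + 3 = 3)
Q = 1/4053 ≈ 0.00024673
h(s) = 3 + s (h(s) = s + 3 = 3 + s)
√(h(k(14)) + Q) = √((3 + 13/14) + 1/4053) = √(55/14 + 1/4053) = √(31847/8106) = √258151782/8106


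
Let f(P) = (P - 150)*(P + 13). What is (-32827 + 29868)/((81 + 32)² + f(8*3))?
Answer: -269/737 ≈ -0.36499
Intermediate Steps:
f(P) = (-150 + P)*(13 + P)
(-32827 + 29868)/((81 + 32)² + f(8*3)) = (-32827 + 29868)/((81 + 32)² + (-1950 + (8*3)² - 1096*3)) = -2959/(113² + (-1950 + 24² - 137*24)) = -2959/(12769 + (-1950 + 576 - 3288)) = -2959/(12769 - 4662) = -2959/8107 = -2959*1/8107 = -269/737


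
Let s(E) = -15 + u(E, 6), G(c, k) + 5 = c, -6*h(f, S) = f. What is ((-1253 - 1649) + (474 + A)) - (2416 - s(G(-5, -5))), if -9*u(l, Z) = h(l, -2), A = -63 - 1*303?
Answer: -141080/27 ≈ -5225.2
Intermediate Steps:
h(f, S) = -f/6
A = -366 (A = -63 - 303 = -366)
u(l, Z) = l/54 (u(l, Z) = -(-1)*l/54 = l/54)
G(c, k) = -5 + c
s(E) = -15 + E/54
((-1253 - 1649) + (474 + A)) - (2416 - s(G(-5, -5))) = ((-1253 - 1649) + (474 - 366)) - (2416 - (-15 + (-5 - 5)/54)) = (-2902 + 108) - (2416 - (-15 + (1/54)*(-10))) = -2794 - (2416 - (-15 - 5/27)) = -2794 - (2416 - 1*(-410/27)) = -2794 - (2416 + 410/27) = -2794 - 1*65642/27 = -2794 - 65642/27 = -141080/27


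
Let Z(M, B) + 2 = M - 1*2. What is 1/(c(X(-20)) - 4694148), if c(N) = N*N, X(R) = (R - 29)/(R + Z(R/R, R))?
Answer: -529/2483201891 ≈ -2.1303e-7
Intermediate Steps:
Z(M, B) = -4 + M (Z(M, B) = -2 + (M - 1*2) = -2 + (M - 2) = -2 + (-2 + M) = -4 + M)
X(R) = (-29 + R)/(-3 + R) (X(R) = (R - 29)/(R + (-4 + R/R)) = (-29 + R)/(R + (-4 + 1)) = (-29 + R)/(R - 3) = (-29 + R)/(-3 + R))
c(N) = N²
1/(c(X(-20)) - 4694148) = 1/(((-29 - 20)/(-3 - 20))² - 4694148) = 1/((-49/(-23))² - 4694148) = 1/((-1/23*(-49))² - 4694148) = 1/((49/23)² - 4694148) = 1/(2401/529 - 4694148) = 1/(-2483201891/529) = -529/2483201891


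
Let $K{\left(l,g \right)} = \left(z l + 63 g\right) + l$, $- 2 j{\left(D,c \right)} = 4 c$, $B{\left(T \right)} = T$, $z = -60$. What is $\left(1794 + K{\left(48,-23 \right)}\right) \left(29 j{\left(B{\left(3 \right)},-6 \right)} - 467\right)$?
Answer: $295953$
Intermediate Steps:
$j{\left(D,c \right)} = - 2 c$ ($j{\left(D,c \right)} = - \frac{4 c}{2} = - 2 c$)
$K{\left(l,g \right)} = - 59 l + 63 g$ ($K{\left(l,g \right)} = \left(- 60 l + 63 g\right) + l = - 59 l + 63 g$)
$\left(1794 + K{\left(48,-23 \right)}\right) \left(29 j{\left(B{\left(3 \right)},-6 \right)} - 467\right) = \left(1794 + \left(\left(-59\right) 48 + 63 \left(-23\right)\right)\right) \left(29 \left(\left(-2\right) \left(-6\right)\right) - 467\right) = \left(1794 - 4281\right) \left(29 \cdot 12 - 467\right) = \left(1794 - 4281\right) \left(348 - 467\right) = \left(-2487\right) \left(-119\right) = 295953$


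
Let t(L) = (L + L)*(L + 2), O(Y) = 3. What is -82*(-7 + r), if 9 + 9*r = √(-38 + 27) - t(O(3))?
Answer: 2788/3 - 82*I*√11/9 ≈ 929.33 - 30.218*I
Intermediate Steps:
t(L) = 2*L*(2 + L) (t(L) = (2*L)*(2 + L) = 2*L*(2 + L))
r = -13/3 + I*√11/9 (r = -1 + (√(-38 + 27) - 2*3*(2 + 3))/9 = -1 + (√(-11) - 2*3*5)/9 = -1 + (I*√11 - 1*30)/9 = -1 + (I*√11 - 30)/9 = -1 + (-30 + I*√11)/9 = -1 + (-10/3 + I*√11/9) = -13/3 + I*√11/9 ≈ -4.3333 + 0.36851*I)
-82*(-7 + r) = -82*(-7 + (-13/3 + I*√11/9)) = -82*(-34/3 + I*√11/9) = 2788/3 - 82*I*√11/9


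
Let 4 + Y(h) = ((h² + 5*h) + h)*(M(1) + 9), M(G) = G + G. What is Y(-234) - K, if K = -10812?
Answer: 597680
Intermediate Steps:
M(G) = 2*G
Y(h) = -4 + 11*h² + 66*h (Y(h) = -4 + ((h² + 5*h) + h)*(2*1 + 9) = -4 + (h² + 6*h)*(2 + 9) = -4 + (h² + 6*h)*11 = -4 + (11*h² + 66*h) = -4 + 11*h² + 66*h)
Y(-234) - K = (-4 + 11*(-234)² + 66*(-234)) - 1*(-10812) = (-4 + 11*54756 - 15444) + 10812 = (-4 + 602316 - 15444) + 10812 = 586868 + 10812 = 597680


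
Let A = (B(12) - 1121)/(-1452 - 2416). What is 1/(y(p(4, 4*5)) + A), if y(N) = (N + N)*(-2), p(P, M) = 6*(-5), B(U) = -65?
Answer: 1934/232673 ≈ 0.0083121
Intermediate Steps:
p(P, M) = -30
y(N) = -4*N (y(N) = (2*N)*(-2) = -4*N)
A = 593/1934 (A = (-65 - 1121)/(-1452 - 2416) = -1186/(-3868) = -1186*(-1/3868) = 593/1934 ≈ 0.30662)
1/(y(p(4, 4*5)) + A) = 1/(-4*(-30) + 593/1934) = 1/(120 + 593/1934) = 1/(232673/1934) = 1934/232673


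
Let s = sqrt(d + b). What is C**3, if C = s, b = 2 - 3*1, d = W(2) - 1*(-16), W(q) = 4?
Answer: 19*sqrt(19) ≈ 82.819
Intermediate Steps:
d = 20 (d = 4 - 1*(-16) = 4 + 16 = 20)
b = -1 (b = 2 - 3 = -1)
s = sqrt(19) (s = sqrt(20 - 1) = sqrt(19) ≈ 4.3589)
C = sqrt(19) ≈ 4.3589
C**3 = (sqrt(19))**3 = 19*sqrt(19)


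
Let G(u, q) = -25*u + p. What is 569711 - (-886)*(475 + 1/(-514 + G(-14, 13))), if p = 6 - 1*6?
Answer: 81225559/82 ≈ 9.9056e+5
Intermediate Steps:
p = 0 (p = 6 - 6 = 0)
G(u, q) = -25*u (G(u, q) = -25*u + 0 = -25*u)
569711 - (-886)*(475 + 1/(-514 + G(-14, 13))) = 569711 - (-886)*(475 + 1/(-514 - 25*(-14))) = 569711 - (-886)*(475 + 1/(-514 + 350)) = 569711 - (-886)*(475 + 1/(-164)) = 569711 - (-886)*(475 - 1/164) = 569711 - (-886)*77899/164 = 569711 - 1*(-34509257/82) = 569711 + 34509257/82 = 81225559/82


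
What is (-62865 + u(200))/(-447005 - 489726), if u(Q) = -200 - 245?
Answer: 63310/936731 ≈ 0.067586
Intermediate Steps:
u(Q) = -445
(-62865 + u(200))/(-447005 - 489726) = (-62865 - 445)/(-447005 - 489726) = -63310/(-936731) = -63310*(-1/936731) = 63310/936731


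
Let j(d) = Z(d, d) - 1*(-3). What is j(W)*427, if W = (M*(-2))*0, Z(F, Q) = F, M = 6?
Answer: 1281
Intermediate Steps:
W = 0 (W = (6*(-2))*0 = -12*0 = 0)
j(d) = 3 + d (j(d) = d - 1*(-3) = d + 3 = 3 + d)
j(W)*427 = (3 + 0)*427 = 3*427 = 1281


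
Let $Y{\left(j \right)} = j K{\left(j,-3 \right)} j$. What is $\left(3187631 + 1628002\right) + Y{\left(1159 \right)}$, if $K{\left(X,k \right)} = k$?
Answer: $785790$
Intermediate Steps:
$Y{\left(j \right)} = - 3 j^{2}$ ($Y{\left(j \right)} = j \left(-3\right) j = - 3 j j = - 3 j^{2}$)
$\left(3187631 + 1628002\right) + Y{\left(1159 \right)} = \left(3187631 + 1628002\right) - 3 \cdot 1159^{2} = 4815633 - 4029843 = 785790$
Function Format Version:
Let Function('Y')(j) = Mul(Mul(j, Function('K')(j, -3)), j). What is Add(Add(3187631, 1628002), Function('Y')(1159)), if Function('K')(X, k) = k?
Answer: 785790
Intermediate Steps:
Function('Y')(j) = Mul(-3, Pow(j, 2)) (Function('Y')(j) = Mul(Mul(j, -3), j) = Mul(Mul(-3, j), j) = Mul(-3, Pow(j, 2)))
Add(Add(3187631, 1628002), Function('Y')(1159)) = Add(Add(3187631, 1628002), Mul(-3, Pow(1159, 2))) = Add(4815633, Mul(-3, 1343281)) = Add(4815633, -4029843) = 785790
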